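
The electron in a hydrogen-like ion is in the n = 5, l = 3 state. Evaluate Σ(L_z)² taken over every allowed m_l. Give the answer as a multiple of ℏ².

Σ(L_z)² = 28 ℏ²

m_l ∈ {-3, -2, -1, 0, 1, 2, 3}.
Summing m² from −3 to 3: Σ m_l² = 28.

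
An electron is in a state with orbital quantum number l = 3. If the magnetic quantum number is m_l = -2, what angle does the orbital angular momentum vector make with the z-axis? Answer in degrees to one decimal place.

|L| = ℏ√(l(l+1)) = 2√3 ℏ.
L_z = m_l ℏ = −2ℏ.
cos θ = L_z/|L| = -2/√12, so θ ≈ 125.3°.

θ ≈ 125.3°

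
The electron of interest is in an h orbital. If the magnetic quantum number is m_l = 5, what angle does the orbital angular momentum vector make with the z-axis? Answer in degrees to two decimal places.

θ ≈ 24.09°

An h state has l = 5.
|L| = √(l(l+1)) ℏ = √30 ℏ.
L_z = m_l ℏ = 5ℏ.
cos θ = L_z/|L| = 5/√30, so θ ≈ 24.09°.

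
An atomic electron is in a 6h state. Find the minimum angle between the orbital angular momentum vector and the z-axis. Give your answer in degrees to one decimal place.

θ_min ≈ 24.1°

For 6h, l = 5.
|L| = √(l(l+1)) ℏ = √30 ℏ.
The smallest angle corresponds to the largest L_z, i.e. m_l = l = 5, giving L_z = 5ℏ.
cos θ_min = 5/√30, so θ_min ≈ 24.1°.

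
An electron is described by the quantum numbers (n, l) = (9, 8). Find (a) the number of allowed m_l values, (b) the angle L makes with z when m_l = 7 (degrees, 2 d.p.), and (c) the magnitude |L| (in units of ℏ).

There are 2l+1 = 17 values of m_l.
For m_l = 7: cos θ = 7/√72, θ ≈ 34.42°.
|L| = ℏ√(8·9) = 6√2 ℏ ≈ 8.485ℏ.

17 values; θ(m_l=7) ≈ 34.42°; |L| = 6√2 ℏ ≈ 8.485ℏ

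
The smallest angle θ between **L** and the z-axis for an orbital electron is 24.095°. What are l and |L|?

cos θ_min = l/√(l(l+1)) = √(l/(l+1)), so l/(l+1) = cos²(24.095°) = 0.8333.
l = cos²θ/sin²θ ≈ 5.
Then |L| = ℏ√(5·6) = √30 ℏ.

l = 5, |L| = √30 ℏ ≈ 5.477ℏ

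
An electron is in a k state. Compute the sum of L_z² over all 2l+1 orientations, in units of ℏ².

Σ(L_z)² = 280 ℏ²

For a k orbital, l = 7.
m_l ∈ {-7, -6, -5, -4, -3, -2, -1, 0, 1, 2, 3, 4, 5, 6, 7}.
Σ m_l² = l(l+1)(2l+1)/3 = 7·8·15/3 = 280.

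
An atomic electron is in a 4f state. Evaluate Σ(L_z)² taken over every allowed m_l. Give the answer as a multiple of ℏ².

Σ(L_z)² = 28 ℏ²

4f means n = 4, l = 3.
The allowed m_l values are -3, -2, -1, 0, 1, 2, 3.
Σ m_l² = 2·(1 + 4 + 9) = 28.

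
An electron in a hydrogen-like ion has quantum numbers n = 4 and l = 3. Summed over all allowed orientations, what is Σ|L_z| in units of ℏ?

m_l runs from −3 to 3, i.e. {-3, -2, -1, 0, 1, 2, 3}.
Σ|m_l| = 2·3(3+1)/2 = 12.

Σ|L_z| = 12 ℏ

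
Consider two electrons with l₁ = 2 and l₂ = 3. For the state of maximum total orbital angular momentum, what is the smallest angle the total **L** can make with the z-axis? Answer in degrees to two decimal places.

The total orbital quantum number L ranges from |l₁ − l₂| to l₁ + l₂ in integer steps.
Allowed values: L = 1, 2, 3, 4, 5.
The maximum is L = 5, with |L_tot| = ℏ√(5·6) = √30 ℏ.
The minimum angle with z is arccos(5/√30) ≈ 24.09°.

θ_min ≈ 24.09°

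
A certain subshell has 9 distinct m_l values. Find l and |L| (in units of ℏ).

l = 4, |L| = 2√5 ℏ ≈ 4.472ℏ

9 = 2l + 1, so l = (9−1)/2 = 4.
|L| = ℏ√(l(l+1)) = ℏ√(4·5) = 2√5 ℏ.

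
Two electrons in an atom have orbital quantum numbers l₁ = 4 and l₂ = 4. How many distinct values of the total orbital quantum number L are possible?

Angular momentum addition gives L = |l₁ − l₂|, …, l₁ + l₂.
L ∈ {0, 1, 2, 3, 4, 5, 6, 7, 8}.
That is 9 values.

9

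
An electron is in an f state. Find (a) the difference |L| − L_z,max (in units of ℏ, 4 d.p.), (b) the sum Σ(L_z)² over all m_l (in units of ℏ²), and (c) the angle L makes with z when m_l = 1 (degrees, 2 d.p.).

For an f orbital, l = 3.
|L| − L_z,max = (2√3 − 3)ℏ ≈ 0.4641ℏ.
Σ m_l² = 28, so Σ(L_z)² = 28 ℏ².
For m_l = 1: cos θ = 1/√12, θ ≈ 73.22°.

|L|−L_z,max ≈ 0.4641ℏ; Σ(L_z)² = 28 ℏ²; θ(m_l=1) ≈ 73.22°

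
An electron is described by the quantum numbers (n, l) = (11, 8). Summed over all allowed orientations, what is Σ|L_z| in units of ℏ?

m_l runs from −8 to 8, i.e. {-8, -7, -6, -5, -4, -3, -2, -1, 0, 1, 2, 3, 4, 5, 6, 7, 8}.
Σ|m_l| = 2(1+2+…+8) = 72.

Σ|L_z| = 72 ℏ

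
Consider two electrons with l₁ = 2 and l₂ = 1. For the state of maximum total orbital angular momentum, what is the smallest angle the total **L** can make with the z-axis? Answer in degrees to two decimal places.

Angular momentum addition gives L = |l₁ − l₂|, …, l₁ + l₂.
So L can be 1, 2, 3.
The maximum is L = 3, with |L_tot| = ℏ√(3·4) = 2√3 ℏ.
The minimum angle with z is arccos(3/√12) ≈ 30.00°.

θ_min ≈ 30.00°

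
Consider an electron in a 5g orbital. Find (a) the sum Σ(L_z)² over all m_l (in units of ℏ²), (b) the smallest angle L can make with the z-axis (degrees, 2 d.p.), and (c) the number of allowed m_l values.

Σ(L_z)² = 60 ℏ²; θ_min ≈ 26.57°; 9 values

The 5g subshell has l = 4.
Σ m_l² = 60, so Σ(L_z)² = 60 ℏ².
cos θ_min = 4/√20, so θ_min ≈ 26.57°.
There are 2l+1 = 9 values of m_l.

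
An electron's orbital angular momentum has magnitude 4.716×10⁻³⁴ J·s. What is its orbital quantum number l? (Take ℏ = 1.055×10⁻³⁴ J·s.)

l = 4

|L|/ℏ = (4.716×10⁻³⁴)/(1.055×10⁻³⁴) ≈ 4.470.
l(l+1) ≈ 4.470² ≈ 19.98, so l = 4.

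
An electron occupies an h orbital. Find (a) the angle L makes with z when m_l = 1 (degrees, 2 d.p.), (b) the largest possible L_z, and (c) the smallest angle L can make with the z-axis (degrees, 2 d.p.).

θ(m_l=1) ≈ 79.48°; L_z,max = 5ℏ; θ_min ≈ 24.09°

An h state has l = 5.
For m_l = 1: cos θ = 1/√30, θ ≈ 79.48°.
L_z,max = lℏ = 5ℏ.
cos θ_min = 5/√30, so θ_min ≈ 24.09°.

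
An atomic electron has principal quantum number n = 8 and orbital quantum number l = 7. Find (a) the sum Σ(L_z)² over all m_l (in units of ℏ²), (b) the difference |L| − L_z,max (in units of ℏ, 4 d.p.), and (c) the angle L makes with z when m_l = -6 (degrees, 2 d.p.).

Σ(L_z)² = 280 ℏ²; |L|−L_z,max ≈ 0.4833ℏ; θ(m_l=-6) ≈ 143.30°

Σ m_l² = 280, so Σ(L_z)² = 280 ℏ².
|L| − L_z,max = (2√14 − 7)ℏ ≈ 0.4833ℏ.
For m_l = -6: cos θ = -6/√56, θ ≈ 143.30°.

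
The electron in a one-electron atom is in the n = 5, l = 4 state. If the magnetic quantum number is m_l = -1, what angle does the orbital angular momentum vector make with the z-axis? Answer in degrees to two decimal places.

θ ≈ 102.92°

|L| = √(l(l+1)) ℏ = 2√5 ℏ.
L_z = m_l ℏ = −1ℏ.
cos θ = L_z/|L| = -1/√20, so θ ≈ 102.92°.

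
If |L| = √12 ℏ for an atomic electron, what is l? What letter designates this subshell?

(|L|/ℏ)² = l(l+1) = 12.
l² + l − 12 = 0 ⇒ l = 3.

l = 3 (f orbital)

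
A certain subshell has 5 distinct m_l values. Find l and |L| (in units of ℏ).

Since there are 2l+1 = 5 values of m_l, l = 2.
Then |L| = √(l(l+1)) ℏ = √6 ℏ.

l = 2, |L| = √6 ℏ ≈ 2.449ℏ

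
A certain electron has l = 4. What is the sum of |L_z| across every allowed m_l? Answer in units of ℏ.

Σ|L_z| = 20 ℏ

m_l ∈ {-4, -3, -2, -1, 0, 1, 2, 3, 4}.
Σ|m_l| = l(l+1) = 20.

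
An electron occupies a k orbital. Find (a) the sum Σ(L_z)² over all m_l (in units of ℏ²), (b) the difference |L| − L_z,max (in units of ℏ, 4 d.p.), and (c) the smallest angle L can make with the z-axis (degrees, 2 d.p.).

Σ(L_z)² = 280 ℏ²; |L|−L_z,max ≈ 0.4833ℏ; θ_min ≈ 20.70°

K corresponds to l = 7.
Σ m_l² = 280, so Σ(L_z)² = 280 ℏ².
|L| − L_z,max = (2√14 − 7)ℏ ≈ 0.4833ℏ.
cos θ_min = 7/√56, so θ_min ≈ 20.70°.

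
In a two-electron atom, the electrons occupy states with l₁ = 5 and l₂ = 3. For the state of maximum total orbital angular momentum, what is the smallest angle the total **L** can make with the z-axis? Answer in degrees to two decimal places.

L runs from |5 − 3| = 2 to 5 + 3 = 8.
L ∈ {2, 3, 4, 5, 6, 7, 8}.
The maximum is L = 8, with |L_tot| = ℏ√(8·9) = 6√2 ℏ.
The minimum angle with z is arccos(8/√72) ≈ 19.47°.

θ_min ≈ 19.47°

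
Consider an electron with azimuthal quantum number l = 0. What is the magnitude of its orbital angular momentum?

|L| = 0

|L| = ℏ√(l(l+1)) = ℏ√0 = 0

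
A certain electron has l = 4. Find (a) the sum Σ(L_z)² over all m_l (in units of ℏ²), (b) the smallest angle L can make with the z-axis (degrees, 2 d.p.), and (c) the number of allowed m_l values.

Σ(L_z)² = 60 ℏ²; θ_min ≈ 26.57°; 9 values

Σ m_l² = 60, so Σ(L_z)² = 60 ℏ².
cos θ_min = 4/√20, so θ_min ≈ 26.57°.
There are 2l+1 = 9 values of m_l.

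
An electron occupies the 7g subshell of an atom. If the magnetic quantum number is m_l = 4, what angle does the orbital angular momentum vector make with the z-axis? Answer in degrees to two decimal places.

7g means n = 7, l = 4.
|L|² = l(l+1)ℏ² = 20ℏ², so |L| = 2√5 ℏ.
L_z = m_l ℏ = 4ℏ.
cos θ = L_z/|L| = 4/√20, so θ ≈ 26.57°.

θ ≈ 26.57°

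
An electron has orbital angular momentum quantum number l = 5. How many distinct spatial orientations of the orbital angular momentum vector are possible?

11

The number of m_l values is 2l + 1 = 2·5 + 1 = 11.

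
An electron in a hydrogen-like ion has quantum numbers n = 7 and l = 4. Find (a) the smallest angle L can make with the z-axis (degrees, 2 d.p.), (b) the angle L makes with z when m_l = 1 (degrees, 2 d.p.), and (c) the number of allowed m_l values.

θ_min ≈ 26.57°; θ(m_l=1) ≈ 77.08°; 9 values

cos θ_min = 4/√20, so θ_min ≈ 26.57°.
For m_l = 1: cos θ = 1/√20, θ ≈ 77.08°.
There are 2l+1 = 9 values of m_l.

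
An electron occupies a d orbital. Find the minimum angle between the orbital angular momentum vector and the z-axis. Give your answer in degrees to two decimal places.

The letter d corresponds to l = 2.
|L| = ℏ√(l(l+1)) = √6 ℏ.
The smallest angle corresponds to the largest L_z, i.e. m_l = l = 2, giving L_z = 2ℏ.
cos θ_min = 2/√6, so θ_min ≈ 35.26°.

θ_min ≈ 35.26°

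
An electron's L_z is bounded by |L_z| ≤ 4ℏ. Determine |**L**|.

|L| = 2√5 ℏ ≈ 4.472ℏ

L_z,max = lℏ, so l = 4.
|L| = ℏ√(l(l+1)) = 2√5 ℏ.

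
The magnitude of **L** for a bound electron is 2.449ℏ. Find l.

l = 2

|L| = ℏ√(l(l+1)), so l(l+1) = 6.
The positive root is l = 2.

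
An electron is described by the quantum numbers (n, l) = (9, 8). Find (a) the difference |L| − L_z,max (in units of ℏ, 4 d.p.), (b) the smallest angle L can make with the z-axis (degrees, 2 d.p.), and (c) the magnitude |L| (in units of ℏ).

|L| − L_z,max = (6√2 − 8)ℏ ≈ 0.4853ℏ.
cos θ_min = 8/√72, so θ_min ≈ 19.47°.
|L| = ℏ√(8·9) = 6√2 ℏ ≈ 8.485ℏ.

|L|−L_z,max ≈ 0.4853ℏ; θ_min ≈ 19.47°; |L| = 6√2 ℏ ≈ 8.485ℏ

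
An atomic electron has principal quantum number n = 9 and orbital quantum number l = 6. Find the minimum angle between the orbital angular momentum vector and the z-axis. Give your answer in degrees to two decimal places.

θ_min ≈ 22.21°

|L|² = l(l+1)ℏ² = 42ℏ², so |L| = √42 ℏ.
The smallest angle corresponds to the largest L_z, i.e. m_l = l = 6, giving L_z = 6ℏ.
cos θ_min = 6/√42, so θ_min ≈ 22.21°.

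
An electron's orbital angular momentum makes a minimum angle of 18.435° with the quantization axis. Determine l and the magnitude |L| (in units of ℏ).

cos θ_min = l/√(l(l+1)) = √(l/(l+1)), so l/(l+1) = cos²(18.435°) = 0.9000.
l = cos²θ/sin²θ ≈ 9.
Then |L| = ℏ√(9·10) = 3√10 ℏ.

l = 9, |L| = 3√10 ℏ ≈ 9.487ℏ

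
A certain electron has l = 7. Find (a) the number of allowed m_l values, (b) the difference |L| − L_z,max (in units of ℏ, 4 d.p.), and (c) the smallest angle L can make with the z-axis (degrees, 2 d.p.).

There are 2l+1 = 15 values of m_l.
|L| − L_z,max = (2√14 − 7)ℏ ≈ 0.4833ℏ.
cos θ_min = 7/√56, so θ_min ≈ 20.70°.

15 values; |L|−L_z,max ≈ 0.4833ℏ; θ_min ≈ 20.70°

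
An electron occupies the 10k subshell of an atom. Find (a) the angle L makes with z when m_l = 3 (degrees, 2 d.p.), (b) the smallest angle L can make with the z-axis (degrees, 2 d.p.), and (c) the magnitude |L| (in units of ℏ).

10k means n = 10, l = 7.
For m_l = 3: cos θ = 3/√56, θ ≈ 66.37°.
cos θ_min = 7/√56, so θ_min ≈ 20.70°.
|L| = ℏ√(7·8) = 2√14 ℏ ≈ 7.483ℏ.

θ(m_l=3) ≈ 66.37°; θ_min ≈ 20.70°; |L| = 2√14 ℏ ≈ 7.483ℏ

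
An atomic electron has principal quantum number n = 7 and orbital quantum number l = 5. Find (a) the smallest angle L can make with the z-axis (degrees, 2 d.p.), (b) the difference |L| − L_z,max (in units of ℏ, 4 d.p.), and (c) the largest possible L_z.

cos θ_min = 5/√30, so θ_min ≈ 24.09°.
|L| − L_z,max = (√30 − 5)ℏ ≈ 0.4772ℏ.
L_z,max = lℏ = 5ℏ.

θ_min ≈ 24.09°; |L|−L_z,max ≈ 0.4772ℏ; L_z,max = 5ℏ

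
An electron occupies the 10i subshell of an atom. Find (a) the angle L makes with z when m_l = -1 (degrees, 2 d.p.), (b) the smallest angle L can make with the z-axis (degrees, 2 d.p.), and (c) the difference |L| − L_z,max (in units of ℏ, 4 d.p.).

θ(m_l=-1) ≈ 98.88°; θ_min ≈ 22.21°; |L|−L_z,max ≈ 0.4807ℏ

The 10i subshell has l = 6.
For m_l = -1: cos θ = -1/√42, θ ≈ 98.88°.
cos θ_min = 6/√42, so θ_min ≈ 22.21°.
|L| − L_z,max = (√42 − 6)ℏ ≈ 0.4807ℏ.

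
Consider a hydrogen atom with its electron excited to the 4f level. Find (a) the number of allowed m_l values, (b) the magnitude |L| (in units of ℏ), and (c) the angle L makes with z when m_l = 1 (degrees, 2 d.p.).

The 4f level has l = 3.
There are 2l+1 = 7 values of m_l.
|L| = ℏ√(3·4) = 2√3 ℏ ≈ 3.464ℏ.
For m_l = 1: cos θ = 1/√12, θ ≈ 73.22°.

7 values; |L| = 2√3 ℏ ≈ 3.464ℏ; θ(m_l=1) ≈ 73.22°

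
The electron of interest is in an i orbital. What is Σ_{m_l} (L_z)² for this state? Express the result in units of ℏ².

Σ(L_z)² = 182 ℏ²

I corresponds to l = 6.
The allowed m_l values are -6, -5, -4, -3, -2, -1, 0, 1, 2, 3, 4, 5, 6.
Σ m_l² = 2·(1 + 4 + 9 + 16 + 25 + 36) = 182.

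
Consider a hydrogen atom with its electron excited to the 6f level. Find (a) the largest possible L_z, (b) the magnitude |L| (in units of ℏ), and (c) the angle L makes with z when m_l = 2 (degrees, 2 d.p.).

L_z,max = 3ℏ; |L| = 2√3 ℏ ≈ 3.464ℏ; θ(m_l=2) ≈ 54.74°

The 6f level has l = 3.
L_z,max = lℏ = 3ℏ.
|L| = ℏ√(3·4) = 2√3 ℏ ≈ 3.464ℏ.
For m_l = 2: cos θ = 2/√12, θ ≈ 54.74°.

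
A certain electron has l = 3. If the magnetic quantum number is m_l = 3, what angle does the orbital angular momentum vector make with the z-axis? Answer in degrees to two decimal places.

|L| = ℏ√(l(l+1)) = 2√3 ℏ.
L_z = m_l ℏ = 3ℏ.
cos θ = L_z/|L| = 3/√12, so θ ≈ 30.00°.

θ ≈ 30.00°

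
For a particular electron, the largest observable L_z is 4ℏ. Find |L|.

L_z,max = lℏ, so l = 4.
|L| = ℏ√(l(l+1)) = 2√5 ℏ.

|L| = 2√5 ℏ ≈ 4.472ℏ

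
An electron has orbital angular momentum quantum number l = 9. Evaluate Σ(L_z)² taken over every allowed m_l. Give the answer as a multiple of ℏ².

Σ(L_z)² = 570 ℏ²

m_l ∈ {-9, -8, -7, -6, -5, -4, -3, -2, -1, 0, 1, 2, 3, 4, 5, 6, 7, 8, 9}.
Σ m_l² = 2·(1 + 4 + 9 + 16 + 25 + 36 + 49 + 64 + 81) = 570.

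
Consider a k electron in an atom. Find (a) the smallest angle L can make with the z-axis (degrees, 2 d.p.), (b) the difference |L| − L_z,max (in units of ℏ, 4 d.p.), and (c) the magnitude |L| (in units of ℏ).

K corresponds to l = 7.
cos θ_min = 7/√56, so θ_min ≈ 20.70°.
|L| − L_z,max = (2√14 − 7)ℏ ≈ 0.4833ℏ.
|L| = ℏ√(7·8) = 2√14 ℏ ≈ 7.483ℏ.

θ_min ≈ 20.70°; |L|−L_z,max ≈ 0.4833ℏ; |L| = 2√14 ℏ ≈ 7.483ℏ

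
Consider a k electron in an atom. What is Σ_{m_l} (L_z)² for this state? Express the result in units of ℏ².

A k state has l = 7.
m_l runs from −7 to 7, i.e. {-7, -6, -5, -4, -3, -2, -1, 0, 1, 2, 3, 4, 5, 6, 7}.
Σ m_l² = l(l+1)(2l+1)/3 = 7·8·15/3 = 280.

Σ(L_z)² = 280 ℏ²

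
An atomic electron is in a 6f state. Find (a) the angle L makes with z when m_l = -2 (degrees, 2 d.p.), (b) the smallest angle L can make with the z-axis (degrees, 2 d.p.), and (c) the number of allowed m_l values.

For 6f, l = 3.
For m_l = -2: cos θ = -2/√12, θ ≈ 125.26°.
cos θ_min = 3/√12, so θ_min ≈ 30.00°.
There are 2l+1 = 7 values of m_l.

θ(m_l=-2) ≈ 125.26°; θ_min ≈ 30.00°; 7 values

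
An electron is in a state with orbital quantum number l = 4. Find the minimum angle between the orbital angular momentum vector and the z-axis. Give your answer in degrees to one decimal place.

θ_min ≈ 26.6°

|L| = √(l(l+1)) ℏ = 2√5 ℏ.
The smallest angle corresponds to the largest L_z, i.e. m_l = l = 4, giving L_z = 4ℏ.
cos θ_min = 4/√20, so θ_min ≈ 26.6°.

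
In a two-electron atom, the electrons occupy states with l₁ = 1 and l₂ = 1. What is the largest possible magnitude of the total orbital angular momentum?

|L_tot|_max = √6 ℏ ≈ 2.449ℏ

The total orbital quantum number L ranges from |l₁ − l₂| to l₁ + l₂ in integer steps.
Allowed values: L = 0, 1, 2.
The largest magnitude corresponds to L = 2: |L_tot| = ℏ√(2·3) = √6 ℏ.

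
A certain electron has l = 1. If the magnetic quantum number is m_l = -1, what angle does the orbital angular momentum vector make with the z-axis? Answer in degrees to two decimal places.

|L| = √(l(l+1)) ℏ = √2 ℏ.
L_z = m_l ℏ = −1ℏ.
cos θ = L_z/|L| = -1/√2, so θ ≈ 135.00°.

θ ≈ 135.00°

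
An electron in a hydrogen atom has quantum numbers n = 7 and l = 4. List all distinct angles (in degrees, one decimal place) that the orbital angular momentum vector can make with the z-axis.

|L| = √(l(l+1)) ℏ = 2√5 ℏ.
cos θ = m_l/√20 for each m_l ∈ {-4, -3, -2, -1, 0, 1, 2, 3, 4}.

θ ∈ {26.6°, 47.9°, 63.4°, 77.1°, 90.0°, 102.9°, 116.6°, 132.1°, 153.4°}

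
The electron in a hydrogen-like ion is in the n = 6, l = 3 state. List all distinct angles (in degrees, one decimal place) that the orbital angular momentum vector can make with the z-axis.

|L| = √(l(l+1)) ℏ = 2√3 ℏ.
cos θ = m_l/√12 for each m_l ∈ {-3, -2, -1, 0, 1, 2, 3}.

θ ∈ {30.0°, 54.7°, 73.2°, 90.0°, 106.8°, 125.3°, 150.0°}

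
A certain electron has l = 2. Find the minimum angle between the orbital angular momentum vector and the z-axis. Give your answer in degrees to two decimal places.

|L| = ℏ√(l(l+1)) = √6 ℏ.
The smallest angle corresponds to the largest L_z, i.e. m_l = l = 2, giving L_z = 2ℏ.
cos θ_min = 2/√6, so θ_min ≈ 35.26°.

θ_min ≈ 35.26°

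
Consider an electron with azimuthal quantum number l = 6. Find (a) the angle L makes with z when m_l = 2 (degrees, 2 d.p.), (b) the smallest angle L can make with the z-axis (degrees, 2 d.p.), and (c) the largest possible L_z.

For m_l = 2: cos θ = 2/√42, θ ≈ 72.02°.
cos θ_min = 6/√42, so θ_min ≈ 22.21°.
L_z,max = lℏ = 6ℏ.

θ(m_l=2) ≈ 72.02°; θ_min ≈ 22.21°; L_z,max = 6ℏ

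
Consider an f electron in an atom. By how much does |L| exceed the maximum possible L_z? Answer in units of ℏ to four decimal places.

An f state has l = 3.
|L| = 2√3 ℏ ≈ 3.4641ℏ, while L_z,max = lℏ = 3ℏ.
The difference is (2√3 − 3)ℏ ≈ 0.4641ℏ.

|L| − L_z,max ≈ 0.4641ℏ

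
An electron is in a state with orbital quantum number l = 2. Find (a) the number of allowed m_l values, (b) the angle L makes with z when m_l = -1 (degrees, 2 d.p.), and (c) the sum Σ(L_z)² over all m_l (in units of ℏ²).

There are 2l+1 = 5 values of m_l.
For m_l = -1: cos θ = -1/√6, θ ≈ 114.09°.
Σ m_l² = 10, so Σ(L_z)² = 10 ℏ².

5 values; θ(m_l=-1) ≈ 114.09°; Σ(L_z)² = 10 ℏ²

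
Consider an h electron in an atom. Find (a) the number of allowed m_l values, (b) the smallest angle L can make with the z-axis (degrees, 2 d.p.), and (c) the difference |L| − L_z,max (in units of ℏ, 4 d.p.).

11 values; θ_min ≈ 24.09°; |L|−L_z,max ≈ 0.4772ℏ

An h state has l = 5.
There are 2l+1 = 11 values of m_l.
cos θ_min = 5/√30, so θ_min ≈ 24.09°.
|L| − L_z,max = (√30 − 5)ℏ ≈ 0.4772ℏ.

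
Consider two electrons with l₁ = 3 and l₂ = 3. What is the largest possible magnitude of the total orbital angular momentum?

|L_tot|_max = √42 ℏ ≈ 6.481ℏ

By the triangle rule, |l₁ − l₂| ≤ L ≤ l₁ + l₂.
So L can be 0, 1, 2, 3, 4, 5, 6.
The largest magnitude corresponds to L = 6: |L_tot| = ℏ√(6·7) = √42 ℏ.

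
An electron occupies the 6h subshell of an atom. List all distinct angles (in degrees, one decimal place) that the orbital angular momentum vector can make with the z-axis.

θ ∈ {24.1°, 43.1°, 56.8°, 68.6°, 79.5°, 90.0°, 100.5°, 111.4°, 123.2°, 136.9°, 155.9°}

For 6h, l = 5.
|L|² = l(l+1)ℏ² = 30ℏ², so |L| = √30 ℏ.
cos θ = m_l/√30 for each m_l ∈ {-5, -4, -3, -2, -1, 0, 1, 2, 3, 4, 5}.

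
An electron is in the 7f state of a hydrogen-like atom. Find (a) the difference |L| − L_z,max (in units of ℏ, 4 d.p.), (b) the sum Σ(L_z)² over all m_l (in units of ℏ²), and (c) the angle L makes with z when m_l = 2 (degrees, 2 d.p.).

|L|−L_z,max ≈ 0.4641ℏ; Σ(L_z)² = 28 ℏ²; θ(m_l=2) ≈ 54.74°

The 7f subshell has l = 3.
|L| − L_z,max = (2√3 − 3)ℏ ≈ 0.4641ℏ.
Σ m_l² = 28, so Σ(L_z)² = 28 ℏ².
For m_l = 2: cos θ = 2/√12, θ ≈ 54.74°.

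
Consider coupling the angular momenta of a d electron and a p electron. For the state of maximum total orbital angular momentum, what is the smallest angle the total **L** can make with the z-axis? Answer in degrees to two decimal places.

Angular momentum addition gives L = |l₁ − l₂|, …, l₁ + l₂.
So L can be 1, 2, 3.
The maximum is L = 3, with |L_tot| = ℏ√(3·4) = 2√3 ℏ.
The minimum angle with z is arccos(3/√12) ≈ 30.00°.

θ_min ≈ 30.00°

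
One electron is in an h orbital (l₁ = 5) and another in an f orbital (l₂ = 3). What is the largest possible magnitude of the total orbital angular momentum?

|L_tot|_max = 6√2 ℏ ≈ 8.485ℏ

By the triangle rule, |l₁ − l₂| ≤ L ≤ l₁ + l₂.
Allowed values: L = 2, 3, 4, 5, 6, 7, 8.
The largest magnitude corresponds to L = 8: |L_tot| = ℏ√(8·9) = 6√2 ℏ.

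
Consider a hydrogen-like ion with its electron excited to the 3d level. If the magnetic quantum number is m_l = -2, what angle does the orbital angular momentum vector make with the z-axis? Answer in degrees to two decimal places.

The 3d level has l = 2.
|L| = √(l(l+1)) ℏ = √6 ℏ.
L_z = m_l ℏ = −2ℏ.
cos θ = L_z/|L| = -2/√6, so θ ≈ 144.74°.

θ ≈ 144.74°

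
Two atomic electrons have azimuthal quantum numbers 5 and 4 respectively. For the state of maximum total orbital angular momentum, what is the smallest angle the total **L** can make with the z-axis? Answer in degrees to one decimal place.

The total orbital quantum number L ranges from |l₁ − l₂| to l₁ + l₂ in integer steps.
So L can be 1, 2, 3, 4, 5, 6, 7, 8, 9.
The maximum is L = 9, with |L_tot| = ℏ√(9·10) = 3√10 ℏ.
The minimum angle with z is arccos(9/√90) ≈ 18.4°.

θ_min ≈ 18.4°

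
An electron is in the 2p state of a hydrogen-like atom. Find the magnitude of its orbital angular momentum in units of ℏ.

|L| = √2 ℏ ≈ 1.414ℏ

For 2p, l = 1.
|L| = ℏ√(l(l+1)) = ℏ√(1·2) = √2 ℏ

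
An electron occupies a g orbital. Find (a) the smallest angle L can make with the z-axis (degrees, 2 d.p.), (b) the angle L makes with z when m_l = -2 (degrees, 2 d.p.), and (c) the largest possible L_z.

For a g orbital, l = 4.
cos θ_min = 4/√20, so θ_min ≈ 26.57°.
For m_l = -2: cos θ = -2/√20, θ ≈ 116.57°.
L_z,max = lℏ = 4ℏ.

θ_min ≈ 26.57°; θ(m_l=-2) ≈ 116.57°; L_z,max = 4ℏ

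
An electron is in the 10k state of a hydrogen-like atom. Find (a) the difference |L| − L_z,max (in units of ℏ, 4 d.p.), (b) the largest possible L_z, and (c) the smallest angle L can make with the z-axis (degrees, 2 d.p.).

For 10k, l = 7.
|L| − L_z,max = (2√14 − 7)ℏ ≈ 0.4833ℏ.
L_z,max = lℏ = 7ℏ.
cos θ_min = 7/√56, so θ_min ≈ 20.70°.

|L|−L_z,max ≈ 0.4833ℏ; L_z,max = 7ℏ; θ_min ≈ 20.70°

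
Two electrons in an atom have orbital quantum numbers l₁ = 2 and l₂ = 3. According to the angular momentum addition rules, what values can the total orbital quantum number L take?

L = 1, 2, 3, 4, 5

L runs from |2 − 3| = 1 to 2 + 3 = 5.
So L can be 1, 2, 3, 4, 5.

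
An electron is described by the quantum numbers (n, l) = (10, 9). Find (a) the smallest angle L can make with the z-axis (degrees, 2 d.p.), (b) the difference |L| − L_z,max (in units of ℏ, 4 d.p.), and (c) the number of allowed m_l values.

θ_min ≈ 18.43°; |L|−L_z,max ≈ 0.4868ℏ; 19 values

cos θ_min = 9/√90, so θ_min ≈ 18.43°.
|L| − L_z,max = (3√10 − 9)ℏ ≈ 0.4868ℏ.
There are 2l+1 = 19 values of m_l.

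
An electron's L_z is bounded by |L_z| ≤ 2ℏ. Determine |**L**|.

|L| = √6 ℏ ≈ 2.449ℏ

Since max m_l = l, l = 2.
|L| = √(l(l+1)) ℏ = √6 ℏ.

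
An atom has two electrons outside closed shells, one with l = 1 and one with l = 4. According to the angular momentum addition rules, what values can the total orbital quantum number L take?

L = 3, 4, 5

The total orbital quantum number L ranges from |l₁ − l₂| to l₁ + l₂ in integer steps.
So L can be 3, 4, 5.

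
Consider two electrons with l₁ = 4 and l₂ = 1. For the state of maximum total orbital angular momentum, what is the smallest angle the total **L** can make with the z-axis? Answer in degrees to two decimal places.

By the triangle rule, |l₁ − l₂| ≤ L ≤ l₁ + l₂.
Allowed values: L = 3, 4, 5.
The maximum is L = 5, with |L_tot| = ℏ√(5·6) = √30 ℏ.
The minimum angle with z is arccos(5/√30) ≈ 24.09°.

θ_min ≈ 24.09°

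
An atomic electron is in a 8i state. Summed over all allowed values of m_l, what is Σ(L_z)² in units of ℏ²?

Σ(L_z)² = 182 ℏ²

8i means n = 8, l = 6.
m_l runs from −6 to 6, i.e. {-6, -5, -4, -3, -2, -1, 0, 1, 2, 3, 4, 5, 6}.
Σ m_l² = l(l+1)(2l+1)/3 = 6·7·13/3 = 182.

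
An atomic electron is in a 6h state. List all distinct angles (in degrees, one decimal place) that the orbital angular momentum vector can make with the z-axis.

For 6h, l = 5.
|L| = √(l(l+1)) ℏ = √30 ℏ.
cos θ = m_l/√30 for each m_l ∈ {-5, -4, -3, -2, -1, 0, 1, 2, 3, 4, 5}.

θ ∈ {24.1°, 43.1°, 56.8°, 68.6°, 79.5°, 90.0°, 100.5°, 111.4°, 123.2°, 136.9°, 155.9°}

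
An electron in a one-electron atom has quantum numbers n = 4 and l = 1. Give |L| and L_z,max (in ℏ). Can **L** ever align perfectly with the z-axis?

No: L_z,max = 1ℏ < |L| = √2 ℏ ≈ 1.414ℏ

|L| = √2 ℏ ≈ 1.4142ℏ, while L_z,max = lℏ = 1ℏ.
Since |L| > L_z,max, the vector can never point exactly along z; the closest it comes is θ_min = arccos(1/√2) ≈ 45.0°.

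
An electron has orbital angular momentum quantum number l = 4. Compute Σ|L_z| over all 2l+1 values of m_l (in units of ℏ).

m_l runs from −4 to 4, i.e. {-4, -3, -2, -1, 0, 1, 2, 3, 4}.
Σ|m_l| = 2(1+2+…+4) = 20.

Σ|L_z| = 20 ℏ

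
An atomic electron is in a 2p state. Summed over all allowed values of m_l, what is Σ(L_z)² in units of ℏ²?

For 2p, l = 1.
m_l runs from −1 to 1, i.e. {-1, 0, 1}.
Summing m² from −1 to 1: Σ m_l² = 2.

Σ(L_z)² = 2 ℏ²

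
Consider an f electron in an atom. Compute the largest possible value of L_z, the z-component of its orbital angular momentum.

L_z,max = 3ℏ

An f state has l = 3.
L_z = m_l ℏ with m_l ∈ {−3, …, 3}; the maximum is m_l = 3.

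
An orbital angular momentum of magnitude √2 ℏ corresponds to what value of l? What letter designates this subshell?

|L| = ℏ√(l(l+1)), so l(l+1) = 2.
The positive root is l = 1.

l = 1 (p orbital)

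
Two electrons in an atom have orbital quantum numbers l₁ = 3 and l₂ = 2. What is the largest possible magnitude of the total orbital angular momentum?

|L_tot|_max = √30 ℏ ≈ 5.477ℏ

L runs from |3 − 2| = 1 to 3 + 2 = 5.
L ∈ {1, 2, 3, 4, 5}.
The largest magnitude corresponds to L = 5: |L_tot| = ℏ√(5·6) = √30 ℏ.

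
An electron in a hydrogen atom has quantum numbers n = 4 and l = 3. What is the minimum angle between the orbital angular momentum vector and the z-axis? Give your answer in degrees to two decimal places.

|L|² = l(l+1)ℏ² = 12ℏ², so |L| = 2√3 ℏ.
The smallest angle corresponds to the largest L_z, i.e. m_l = l = 3, giving L_z = 3ℏ.
cos θ_min = 3/√12, so θ_min ≈ 30.00°.

θ_min ≈ 30.00°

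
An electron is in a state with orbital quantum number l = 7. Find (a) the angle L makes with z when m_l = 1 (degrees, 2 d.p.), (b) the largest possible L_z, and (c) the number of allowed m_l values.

θ(m_l=1) ≈ 82.32°; L_z,max = 7ℏ; 15 values

For m_l = 1: cos θ = 1/√56, θ ≈ 82.32°.
L_z,max = lℏ = 7ℏ.
There are 2l+1 = 15 values of m_l.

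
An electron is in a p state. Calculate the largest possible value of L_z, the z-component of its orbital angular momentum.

For a p orbital, l = 1.
L_z = m_l ℏ with m_l ∈ {−1, …, 1}; the maximum is m_l = 1.

L_z,max = 1ℏ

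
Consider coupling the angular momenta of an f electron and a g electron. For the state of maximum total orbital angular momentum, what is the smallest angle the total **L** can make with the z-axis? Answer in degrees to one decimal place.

θ_min ≈ 20.7°

Angular momentum addition gives L = |l₁ − l₂|, …, l₁ + l₂.
Allowed values: L = 1, 2, 3, 4, 5, 6, 7.
The maximum is L = 7, with |L_tot| = ℏ√(7·8) = 2√14 ℏ.
The minimum angle with z is arccos(7/√56) ≈ 20.7°.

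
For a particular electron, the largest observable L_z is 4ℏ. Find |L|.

|L| = 2√5 ℏ ≈ 4.472ℏ

Since max m_l = l, l = 4.
Then |L| = ℏ√(4·5) = 2√5 ℏ.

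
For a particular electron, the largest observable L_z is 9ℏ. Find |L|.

L_z,max = lℏ, so l = 9.
Then |L| = ℏ√(9·10) = 3√10 ℏ.

|L| = 3√10 ℏ ≈ 9.487ℏ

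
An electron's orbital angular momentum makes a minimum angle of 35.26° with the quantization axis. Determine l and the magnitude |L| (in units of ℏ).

cos²θ_min = l/(l+1) = 0.6667.
l = cos²θ/sin²θ ≈ 2.
Then |L| = ℏ√(2·3) = √6 ℏ.

l = 2, |L| = √6 ℏ ≈ 2.449ℏ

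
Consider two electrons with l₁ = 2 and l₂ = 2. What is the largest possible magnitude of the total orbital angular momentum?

The total orbital quantum number L ranges from |l₁ − l₂| to l₁ + l₂ in integer steps.
L ∈ {0, 1, 2, 3, 4}.
The largest magnitude corresponds to L = 4: |L_tot| = ℏ√(4·5) = 2√5 ℏ.

|L_tot|_max = 2√5 ℏ ≈ 4.472ℏ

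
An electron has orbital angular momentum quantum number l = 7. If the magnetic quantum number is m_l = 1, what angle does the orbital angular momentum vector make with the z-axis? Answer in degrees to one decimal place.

θ ≈ 82.3°

|L| = √(l(l+1)) ℏ = 2√14 ℏ.
L_z = m_l ℏ = 1ℏ.
cos θ = L_z/|L| = 1/√56, so θ ≈ 82.3°.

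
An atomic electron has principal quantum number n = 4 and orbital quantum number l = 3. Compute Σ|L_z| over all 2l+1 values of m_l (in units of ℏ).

Σ|L_z| = 12 ℏ

m_l runs from −3 to 3, i.e. {-3, -2, -1, 0, 1, 2, 3}.
Σ|m_l| = l(l+1) = 12.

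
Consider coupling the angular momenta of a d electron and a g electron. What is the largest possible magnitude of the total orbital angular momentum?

The total orbital quantum number L ranges from |l₁ − l₂| to l₁ + l₂ in integer steps.
L ∈ {2, 3, 4, 5, 6}.
The largest magnitude corresponds to L = 6: |L_tot| = ℏ√(6·7) = √42 ℏ.

|L_tot|_max = √42 ℏ ≈ 6.481ℏ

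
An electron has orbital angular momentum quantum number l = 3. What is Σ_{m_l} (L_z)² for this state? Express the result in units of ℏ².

m_l ∈ {-3, -2, -1, 0, 1, 2, 3}.
Summing m² from −3 to 3: Σ m_l² = 28.

Σ(L_z)² = 28 ℏ²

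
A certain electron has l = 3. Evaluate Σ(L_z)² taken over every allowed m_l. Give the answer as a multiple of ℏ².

Σ(L_z)² = 28 ℏ²

m_l ∈ {-3, -2, -1, 0, 1, 2, 3}.
Σ m_l² = l(l+1)(2l+1)/3 = 3·4·7/3 = 28.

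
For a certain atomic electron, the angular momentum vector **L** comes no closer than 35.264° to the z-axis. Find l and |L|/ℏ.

cos²θ_min = l/(l+1) = 0.6667.
Solving: l = 2.
Then |L| = ℏ√(2·3) = √6 ℏ.

l = 2, |L| = √6 ℏ ≈ 2.449ℏ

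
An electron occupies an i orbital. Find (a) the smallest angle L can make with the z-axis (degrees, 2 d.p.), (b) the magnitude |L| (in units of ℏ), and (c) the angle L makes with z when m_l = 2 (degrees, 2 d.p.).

For an i orbital, l = 6.
cos θ_min = 6/√42, so θ_min ≈ 22.21°.
|L| = ℏ√(6·7) = √42 ℏ ≈ 6.481ℏ.
For m_l = 2: cos θ = 2/√42, θ ≈ 72.02°.

θ_min ≈ 22.21°; |L| = √42 ℏ ≈ 6.481ℏ; θ(m_l=2) ≈ 72.02°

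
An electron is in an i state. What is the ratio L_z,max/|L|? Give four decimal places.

L_z,max/|L| = 0.9258

An i state has l = 6.
|L| = √42 ℏ ≈ 6.4807ℏ, while L_z,max = lℏ = 6ℏ.
L_z,max/|L| = 6/√42 = 0.9258.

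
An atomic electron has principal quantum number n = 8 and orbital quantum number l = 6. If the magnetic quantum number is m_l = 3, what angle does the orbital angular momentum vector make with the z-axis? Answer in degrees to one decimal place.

|L|² = l(l+1)ℏ² = 42ℏ², so |L| = √42 ℏ.
L_z = m_l ℏ = 3ℏ.
cos θ = L_z/|L| = 3/√42, so θ ≈ 62.4°.

θ ≈ 62.4°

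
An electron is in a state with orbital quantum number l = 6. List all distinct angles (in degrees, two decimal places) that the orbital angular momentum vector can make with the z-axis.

|L| = √(l(l+1)) ℏ = √42 ℏ.
cos θ = m_l/√42 for each m_l ∈ {-6, -5, -4, -3, -2, -1, 0, 1, 2, 3, 4, 5, 6}.

θ ∈ {22.21°, 39.51°, 51.89°, 62.42°, 72.02°, 81.12°, 90.00°, 98.88°, 107.98°, 117.58°, 128.11°, 140.49°, 157.79°}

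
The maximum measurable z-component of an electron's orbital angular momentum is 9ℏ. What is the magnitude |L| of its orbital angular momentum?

Since max m_l = l, l = 9.
Then |L| = ℏ√(9·10) = 3√10 ℏ.

|L| = 3√10 ℏ ≈ 9.487ℏ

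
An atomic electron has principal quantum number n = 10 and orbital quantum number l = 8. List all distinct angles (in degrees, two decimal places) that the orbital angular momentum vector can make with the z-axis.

|L| = ℏ√(l(l+1)) = 6√2 ℏ.
cos θ = m_l/√72 for each m_l ∈ {-8, -7, -6, -5, -4, -3, -2, -1, 0, 1, 2, 3, 4, 5, 6, 7, 8}.

θ ∈ {19.47°, 34.42°, 45.00°, 53.90°, 61.87°, 69.30°, 76.37°, 83.23°, 90.00°, 96.77°, 103.63°, 110.70°, 118.13°, 126.10°, 135.00°, 145.58°, 160.53°}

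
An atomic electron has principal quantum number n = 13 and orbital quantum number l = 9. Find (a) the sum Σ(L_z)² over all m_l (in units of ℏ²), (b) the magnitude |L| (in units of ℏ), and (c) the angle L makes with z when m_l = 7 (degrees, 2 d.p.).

Σ(L_z)² = 570 ℏ²; |L| = 3√10 ℏ ≈ 9.487ℏ; θ(m_l=7) ≈ 42.45°

Σ m_l² = 570, so Σ(L_z)² = 570 ℏ².
|L| = ℏ√(9·10) = 3√10 ℏ ≈ 9.487ℏ.
For m_l = 7: cos θ = 7/√90, θ ≈ 42.45°.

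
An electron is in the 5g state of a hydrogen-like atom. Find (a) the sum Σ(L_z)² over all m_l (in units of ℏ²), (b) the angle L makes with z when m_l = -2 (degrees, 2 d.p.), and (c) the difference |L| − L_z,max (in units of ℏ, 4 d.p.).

For 5g, l = 4.
Σ m_l² = 60, so Σ(L_z)² = 60 ℏ².
For m_l = -2: cos θ = -2/√20, θ ≈ 116.57°.
|L| − L_z,max = (2√5 − 4)ℏ ≈ 0.4721ℏ.

Σ(L_z)² = 60 ℏ²; θ(m_l=-2) ≈ 116.57°; |L|−L_z,max ≈ 0.4721ℏ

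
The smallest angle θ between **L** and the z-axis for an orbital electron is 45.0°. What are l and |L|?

cos θ_min = l/√(l(l+1)) = √(l/(l+1)), so l/(l+1) = cos²(45.0°) = 0.5000.
l = cos²θ/sin²θ ≈ 1.
Then |L| = ℏ√(1·2) = √2 ℏ.

l = 1, |L| = √2 ℏ ≈ 1.414ℏ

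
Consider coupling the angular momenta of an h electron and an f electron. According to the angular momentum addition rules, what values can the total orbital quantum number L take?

L = 2, 3, 4, 5, 6, 7, 8

The total orbital quantum number L ranges from |l₁ − l₂| to l₁ + l₂ in integer steps.
L ∈ {2, 3, 4, 5, 6, 7, 8}.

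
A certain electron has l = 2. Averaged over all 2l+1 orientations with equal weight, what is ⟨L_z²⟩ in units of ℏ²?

m_l runs from −2 to 2, i.e. {-2, -1, 0, 1, 2}.
⟨L_z²⟩ = ℏ²·(Σ m_l²)/(2l+1) = ℏ²·10/5 = 2ℏ².

⟨L_z²⟩ = 2 ℏ²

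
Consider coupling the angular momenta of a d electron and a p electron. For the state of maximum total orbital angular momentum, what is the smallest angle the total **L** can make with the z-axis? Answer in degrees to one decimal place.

θ_min ≈ 30.0°

By the triangle rule, |l₁ − l₂| ≤ L ≤ l₁ + l₂.
Allowed values: L = 1, 2, 3.
The maximum is L = 3, with |L_tot| = ℏ√(3·4) = 2√3 ℏ.
The minimum angle with z is arccos(3/√12) ≈ 30.0°.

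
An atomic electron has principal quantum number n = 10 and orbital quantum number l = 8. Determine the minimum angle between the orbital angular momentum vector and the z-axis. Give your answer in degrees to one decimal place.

θ_min ≈ 19.5°

|L|² = l(l+1)ℏ² = 72ℏ², so |L| = 6√2 ℏ.
The smallest angle corresponds to the largest L_z, i.e. m_l = l = 8, giving L_z = 8ℏ.
cos θ_min = 8/√72, so θ_min ≈ 19.5°.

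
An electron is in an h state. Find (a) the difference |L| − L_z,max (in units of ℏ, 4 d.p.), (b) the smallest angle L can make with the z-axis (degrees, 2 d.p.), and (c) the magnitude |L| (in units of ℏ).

|L|−L_z,max ≈ 0.4772ℏ; θ_min ≈ 24.09°; |L| = √30 ℏ ≈ 5.477ℏ

An h state has l = 5.
|L| − L_z,max = (√30 − 5)ℏ ≈ 0.4772ℏ.
cos θ_min = 5/√30, so θ_min ≈ 24.09°.
|L| = ℏ√(5·6) = √30 ℏ ≈ 5.477ℏ.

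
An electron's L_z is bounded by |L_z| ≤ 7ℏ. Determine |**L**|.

The maximum L_z equals lℏ, giving l = 7.
|L| = √(l(l+1)) ℏ = 2√14 ℏ.

|L| = 2√14 ℏ ≈ 7.483ℏ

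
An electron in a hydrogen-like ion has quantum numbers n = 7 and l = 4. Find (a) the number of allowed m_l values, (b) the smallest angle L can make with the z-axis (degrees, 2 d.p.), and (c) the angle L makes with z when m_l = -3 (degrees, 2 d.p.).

There are 2l+1 = 9 values of m_l.
cos θ_min = 4/√20, so θ_min ≈ 26.57°.
For m_l = -3: cos θ = -3/√20, θ ≈ 132.13°.

9 values; θ_min ≈ 26.57°; θ(m_l=-3) ≈ 132.13°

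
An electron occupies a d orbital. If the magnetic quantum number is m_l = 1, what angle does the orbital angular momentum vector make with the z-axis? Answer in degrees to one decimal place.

θ ≈ 65.9°

The letter d corresponds to l = 2.
|L| = ℏ√(l(l+1)) = √6 ℏ.
L_z = m_l ℏ = 1ℏ.
cos θ = L_z/|L| = 1/√6, so θ ≈ 65.9°.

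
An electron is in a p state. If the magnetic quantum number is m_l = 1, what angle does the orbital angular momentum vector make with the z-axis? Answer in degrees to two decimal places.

θ ≈ 45.00°

P corresponds to l = 1.
|L| = √(l(l+1)) ℏ = √2 ℏ.
L_z = m_l ℏ = 1ℏ.
cos θ = L_z/|L| = 1/√2, so θ ≈ 45.00°.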